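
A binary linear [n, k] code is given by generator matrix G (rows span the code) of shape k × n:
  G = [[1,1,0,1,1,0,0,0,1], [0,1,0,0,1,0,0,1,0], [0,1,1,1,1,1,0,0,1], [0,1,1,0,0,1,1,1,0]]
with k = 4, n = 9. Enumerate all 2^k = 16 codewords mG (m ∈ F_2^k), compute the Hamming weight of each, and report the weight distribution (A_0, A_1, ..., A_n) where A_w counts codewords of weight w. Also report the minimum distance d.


Weight distribution: A_0 = 1, A_3 = 3, A_4 = 4, A_5 = 4, A_6 = 2, A_7 = 1, A_8 = 1. Minimum distance d = 3.

Enumerate all 2^4 = 16 messages m ∈ F_2^4.
For each, compute codeword c = mG in F_2^9, then tally its weight.
  m = 0000 → c = 000000000, weight = 0.
  m = 1000 → c = 110110001, weight = 5.
  m = 0100 → c = 010010010, weight = 3.
  m = 1100 → c = 100100011, weight = 4.
  m = 0010 → c = 011111001, weight = 6.
  m = 1010 → c = 101001000, weight = 3.
  m = 0110 → c = 001101011, weight = 5.
  m = 1110 → c = 111011010, weight = 6.
  m = 0001 → c = 011001110, weight = 5.
  m = 1001 → c = 101111111, weight = 8.
  m = 0101 → c = 001011100, weight = 4.
  m = 1101 → c = 111101101, weight = 7.
  m = 0011 → c = 000110111, weight = 5.
  m = 1011 → c = 110000110, weight = 4.
  m = 0111 → c = 010100101, weight = 4.
  m = 1111 → c = 100010100, weight = 3.
Tally weights:
  weight 0: 1 codewords.
  weight 3: 3 codewords.
  weight 4: 4 codewords.
  weight 5: 4 codewords.
  weight 6: 2 codewords.
  weight 7: 1 codewords.
  weight 8: 1 codewords.
Minimum distance d = smallest w > 0 with A_w > 0 = 3.
Sanity: Σ A_w = 16 = 2^4 = 16 ✓.


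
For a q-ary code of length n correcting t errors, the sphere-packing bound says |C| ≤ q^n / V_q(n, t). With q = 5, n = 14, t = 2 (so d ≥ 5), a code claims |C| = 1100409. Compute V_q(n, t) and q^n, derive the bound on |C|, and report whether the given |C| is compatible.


V_q(n, t) = 1513, q^n = 6103515625, Hamming bound = 4034048, |C| = 1100409 ≤ bound (satisfied).

Step 1: Compute V_q(n, t) = Σ_{j=0}^2 C(n, j) (q−1)^j.
  j = 0: C(14,0)·(4)^0 = 1·1 = 1.
  j = 1: C(14,1)·(4)^1 = 14·4 = 56.
  j = 2: C(14,2)·(4)^2 = 91·16 = 1456.
  V_q(n, t) = 1 + 56 + 1456 = 1513.
Step 2: q^n = 5^14 = 6103515625.
Step 3: Hamming bound ⌊q^n / V_q(n,t)⌋ = ⌊6103515625/1513⌋ = 4034048.
Step 4: Compare |C| = 1100409 to 4034048: satisfied.
The claimed |C| lies below the Hamming bound.


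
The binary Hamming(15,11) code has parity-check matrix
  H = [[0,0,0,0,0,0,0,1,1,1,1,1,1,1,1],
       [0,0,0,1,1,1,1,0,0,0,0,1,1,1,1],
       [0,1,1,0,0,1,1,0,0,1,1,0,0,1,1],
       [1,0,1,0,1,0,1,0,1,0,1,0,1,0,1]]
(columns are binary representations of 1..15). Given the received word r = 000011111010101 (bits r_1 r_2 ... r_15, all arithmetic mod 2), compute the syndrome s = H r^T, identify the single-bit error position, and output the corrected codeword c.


s = (1, 1, 0, 0)^T, error position = 12, corrected codeword c = 000011111011101

Compute s = H r^T mod 2 one row at a time:
  s_1 = 1 + 1 + 0 + 1 + 0 + 1 + 0 + 1 = 5 ≡ 1 (mod 2).
  s_2 = 0 + 1 + 1 + 1 + 0 + 1 + 0 + 1 = 5 ≡ 1 (mod 2).
  s_3 = 0 + 0 + 1 + 1 + 0 + 1 + 0 + 1 = 4 ≡ 0 (mod 2).
  s_4 = 0 + 0 + 1 + 1 + 1 + 1 + 1 + 1 = 6 ≡ 0 (mod 2).
s = (1, 1, 0, 0)^T — this equals column 12 of H (binary 1100), so error is at position 12.
Correct: flip bit 12 of r = 000011111010101 to get c = 000011111011101.


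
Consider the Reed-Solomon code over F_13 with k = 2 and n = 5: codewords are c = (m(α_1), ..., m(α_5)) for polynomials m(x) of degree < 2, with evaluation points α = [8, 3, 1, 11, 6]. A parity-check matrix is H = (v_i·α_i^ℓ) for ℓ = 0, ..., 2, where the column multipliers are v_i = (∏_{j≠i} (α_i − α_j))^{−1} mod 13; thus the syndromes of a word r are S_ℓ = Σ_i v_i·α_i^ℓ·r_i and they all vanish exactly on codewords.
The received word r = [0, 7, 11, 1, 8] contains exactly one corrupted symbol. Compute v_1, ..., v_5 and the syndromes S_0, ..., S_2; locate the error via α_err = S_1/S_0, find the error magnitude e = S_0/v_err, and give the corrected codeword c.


S = (2, 2, 2), error at position 3, error magnitude e = 9, c = [0, 7, 2, 1, 8].

Step 1: column multipliers v_i = (∏_{j≠i}(α_i − α_j))^{−1} mod 13.
  i = 1 (α = 8): (8−3)(8−1)(8−11)(8−6) = 5·7·(−3)·2 = −210 ≡ 11, so v_1 = 11^{−1} = 6 (mod 13).
  i = 2 (α = 3): (3−8)(3−1)(3−11)(3−6) = (−5)·2·(−8)·(−3) = −240 ≡ 7, so v_2 = 7^{−1} = 2 (mod 13).
  i = 3 (α = 1): (1−8)(1−3)(1−11)(1−6) = (−7)·(−2)·(−10)·(−5) = 700 ≡ 11, so v_3 = 11^{−1} = 6 (mod 13).
  i = 4 (α = 11): (11−8)(11−3)(11−1)(11−6) = 3·8·10·5 = 1200 ≡ 4, so v_4 = 4^{−1} = 10 (mod 13).
  i = 5 (α = 6): (6−8)(6−3)(6−1)(6−11) = (−2)·3·5·(−5) = 150 ≡ 7, so v_5 = 7^{−1} = 2 (mod 13).
  v = [6, 2, 6, 10, 2].
Step 2: syndromes of r = [0, 7, 11, 1, 8] (all sums mod 13).
  S_0 = Σ v_i r_i = 6·0 + 2·7 + 6·11 + 10·1 + 2·8 = 106 ≡ 2.
  S_1 = Σ v_i α_i r_i = 6·8·0 + 2·3·7 + 6·1·11 + 10·11·1 + 2·6·8 = 314 ≡ 2.
  α_i^2 mod 13 = [12, 9, 1, 4, 10].
  S_2 = Σ v_i α_i^2 r_i = 6·12·0 + 2·9·7 + 6·1·11 + 10·4·1 + 2·10·8 = 392 ≡ 2.
  S = (2, 2, 2) ≠ 0, so r is not a codeword (an error is present).
Step 3: locate the error. For a single error e at position i, S_ℓ = v_i·e·α_i^ℓ, so α_err = S_1/S_0.
  S_0^{−1} = 2^{−1} = 7 (mod 13), so α_err = 2·7 = 14 ≡ 1 = α_3. Error position i = 3.
  Consistency check: S_2/S_1 = 2·7 = 14 ≡ 1 = α_err ✓ (single-error assumption holds).
Step 4: error magnitude e = S_0/v_3 = S_0·∏_{j≠3}(α_3 − α_j) = 2·11 = 22 ≡ 9 (mod 13).
Step 5: correct position 3: c_3 = r_3 − e = 11 − 9 ≡ 2 (mod 13). Hence c = [0, 7, 2, 1, 8].
  Check: interpolating c through the α_i gives m(x) = 6 + 9·x (degree < 2) with m(α_i) = c_i for every i, so c is indeed a codeword.


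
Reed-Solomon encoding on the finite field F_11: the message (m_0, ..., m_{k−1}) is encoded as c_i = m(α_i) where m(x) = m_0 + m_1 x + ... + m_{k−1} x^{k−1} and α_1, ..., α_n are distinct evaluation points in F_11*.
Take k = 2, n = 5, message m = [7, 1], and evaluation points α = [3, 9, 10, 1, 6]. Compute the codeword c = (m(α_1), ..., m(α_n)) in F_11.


c = [10, 5, 6, 8, 2]

Message polynomial: m(x) = 7 + 1·x (mod 11).
For each evaluation point α_i, compute m(α_i) mod 11:
  α_1 = 3: Horner steps 1 → 10, so m(3) = 10.
  α_2 = 9: Horner steps 1 → 5, so m(9) = 5.
  α_3 = 10: Horner steps 1 → 6, so m(10) = 6.
  α_4 = 1: Horner steps 1 → 8, so m(1) = 8.
  α_5 = 6: Horner steps 1 → 2, so m(6) = 2.
Codeword c = [10, 5, 6, 8, 2] ∈ F_11^5.


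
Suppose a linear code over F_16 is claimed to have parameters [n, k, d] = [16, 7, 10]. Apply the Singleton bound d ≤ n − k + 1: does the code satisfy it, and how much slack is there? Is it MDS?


Singleton RHS = n − k + 1 = 10, slack = 0, bound satisfied, MDS.

Singleton bound: d ≤ n − k + 1.
Here n = 16, k = 7, so n − k + 1 = 10.
Given d = 10, check d ≤ 10: YES.
Slack = (n − k + 1) − d = 0.
The code is MDS (slack = 0).
Description: the claimed parameters are [16, 7, 10]_16; such a code would be MDS (meets Singleton bound).


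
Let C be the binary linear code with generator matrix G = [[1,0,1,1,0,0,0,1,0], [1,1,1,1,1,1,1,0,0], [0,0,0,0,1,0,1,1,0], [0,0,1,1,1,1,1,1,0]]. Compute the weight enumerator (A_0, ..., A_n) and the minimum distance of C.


Weight distribution: A_0 = 1, A_2 = 1, A_3 = 5, A_4 = 3, A_5 = 2, A_6 = 3, A_7 = 1. Minimum distance d = 2.

Enumerate all 2^4 = 16 messages m ∈ F_2^4.
For each, compute codeword c = mG in F_2^9, then tally its weight.
  m = 0000 → c = 000000000, weight = 0.
  m = 1000 → c = 101100010, weight = 4.
  m = 0100 → c = 111111100, weight = 7.
  m = 1100 → c = 010011110, weight = 5.
  m = 0010 → c = 000010110, weight = 3.
  m = 1010 → c = 101110100, weight = 5.
  m = 0110 → c = 111101010, weight = 6.
  m = 1110 → c = 010001000, weight = 2.
  m = 0001 → c = 001111110, weight = 6.
  m = 1001 → c = 100011100, weight = 4.
  m = 0101 → c = 110000010, weight = 3.
  m = 1101 → c = 011100000, weight = 3.
  m = 0011 → c = 001101000, weight = 3.
  m = 1011 → c = 100001010, weight = 3.
  m = 0111 → c = 110010100, weight = 4.
  m = 1111 → c = 011110110, weight = 6.
Tally weights:
  weight 0: 1 codewords.
  weight 2: 1 codewords.
  weight 3: 5 codewords.
  weight 4: 3 codewords.
  weight 5: 2 codewords.
  weight 6: 3 codewords.
  weight 7: 1 codewords.
Minimum distance d = smallest w > 0 with A_w > 0 = 2.
Sanity: Σ A_w = 16 = 2^4 = 16 ✓.


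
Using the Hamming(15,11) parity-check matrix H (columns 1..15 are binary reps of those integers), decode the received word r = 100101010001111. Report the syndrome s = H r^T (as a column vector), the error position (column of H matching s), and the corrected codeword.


s = (1, 0, 1, 1)^T, error position = 11, corrected codeword c = 100101010011111

Compute s = H r^T mod 2 one row at a time:
  s_1 = 1 + 0 + 0 + 0 + 1 + 1 + 1 + 1 = 5 ≡ 1 (mod 2).
  s_2 = 1 + 0 + 1 + 0 + 1 + 1 + 1 + 1 = 6 ≡ 0 (mod 2).
  s_3 = 0 + 0 + 1 + 0 + 0 + 0 + 1 + 1 = 3 ≡ 1 (mod 2).
  s_4 = 1 + 0 + 0 + 0 + 0 + 0 + 1 + 1 = 3 ≡ 1 (mod 2).
s = (1, 0, 1, 1)^T — this equals column 11 of H (binary 1011), so error is at position 11.
Correct: flip bit 11 of r = 100101010001111 to get c = 100101010011111.


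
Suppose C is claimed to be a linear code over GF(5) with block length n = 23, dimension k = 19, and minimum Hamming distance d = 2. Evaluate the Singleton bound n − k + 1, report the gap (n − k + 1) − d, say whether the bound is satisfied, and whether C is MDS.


Singleton RHS = n − k + 1 = 5, slack = 3, bound satisfied, not MDS.

Singleton bound: d ≤ n − k + 1.
Here n = 23, k = 19, so n − k + 1 = 5.
Given d = 2, check d ≤ 5: YES.
Slack = (n − k + 1) − d = 3.
The code is NOT MDS (slack = 3 > 0).
Description: the claimed parameters are [23, 19, 2]_5; such a code would be non-MDS.


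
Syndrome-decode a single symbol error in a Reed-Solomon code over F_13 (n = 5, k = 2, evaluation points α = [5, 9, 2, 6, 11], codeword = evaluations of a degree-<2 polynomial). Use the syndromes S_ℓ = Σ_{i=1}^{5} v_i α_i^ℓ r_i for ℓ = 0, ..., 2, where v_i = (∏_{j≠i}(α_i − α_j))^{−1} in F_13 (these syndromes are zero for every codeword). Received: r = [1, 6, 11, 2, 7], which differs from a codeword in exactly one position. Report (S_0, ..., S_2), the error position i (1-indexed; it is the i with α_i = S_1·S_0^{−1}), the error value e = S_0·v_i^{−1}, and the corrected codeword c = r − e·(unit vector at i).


S = (1, 9, 3), error at position 2, error magnitude e = 1, c = [1, 5, 11, 2, 7].

Step 1: column multipliers v_i = (∏_{j≠i}(α_i − α_j))^{−1} mod 13.
  i = 1 (α = 5): (5−9)(5−2)(5−6)(5−11) = (−4)·3·(−1)·(−6) = −72 ≡ 6, so v_1 = 6^{−1} = 11 (mod 13).
  i = 2 (α = 9): (9−5)(9−2)(9−6)(9−11) = 4·7·3·(−2) = −168 ≡ 1, so v_2 = 1^{−1} = 1 (mod 13).
  i = 3 (α = 2): (2−5)(2−9)(2−6)(2−11) = (−3)·(−7)·(−4)·(−9) = 756 ≡ 2, so v_3 = 2^{−1} = 7 (mod 13).
  i = 4 (α = 6): (6−5)(6−9)(6−2)(6−11) = 1·(−3)·4·(−5) = 60 ≡ 8, so v_4 = 8^{−1} = 5 (mod 13).
  i = 5 (α = 11): (11−5)(11−9)(11−2)(11−6) = 6·2·9·5 = 540 ≡ 7, so v_5 = 7^{−1} = 2 (mod 13).
  v = [11, 1, 7, 5, 2].
Step 2: syndromes of r = [1, 6, 11, 2, 7] (all sums mod 13).
  S_0 = Σ v_i r_i = 11·1 + 1·6 + 7·11 + 5·2 + 2·7 = 118 ≡ 1.
  S_1 = Σ v_i α_i r_i = 11·5·1 + 1·9·6 + 7·2·11 + 5·6·2 + 2·11·7 = 477 ≡ 9.
  α_i^2 mod 13 = [12, 3, 4, 10, 4].
  S_2 = Σ v_i α_i^2 r_i = 11·12·1 + 1·3·6 + 7·4·11 + 5·10·2 + 2·4·7 = 614 ≡ 3.
  S = (1, 9, 3) ≠ 0, so r is not a codeword (an error is present).
Step 3: locate the error. For a single error e at position i, S_ℓ = v_i·e·α_i^ℓ, so α_err = S_1/S_0.
  S_0^{−1} = 1^{−1} = 1 (mod 13), so α_err = 9·1 = 9 ≡ 9 = α_2. Error position i = 2.
  Consistency check: S_2/S_1 = 3·3 = 9 ≡ 9 = α_err ✓ (single-error assumption holds).
Step 4: error magnitude e = S_0/v_2 = S_0·∏_{j≠2}(α_2 − α_j) = 1·1 = 1 ≡ 1 (mod 13).
Step 5: correct position 2: c_2 = r_2 − e = 6 − 1 ≡ 5 (mod 13). Hence c = [1, 5, 11, 2, 7].
  Check: interpolating c through the α_i gives m(x) = 9 + 1·x (degree < 2) with m(α_i) = c_i for every i, so c is indeed a codeword.


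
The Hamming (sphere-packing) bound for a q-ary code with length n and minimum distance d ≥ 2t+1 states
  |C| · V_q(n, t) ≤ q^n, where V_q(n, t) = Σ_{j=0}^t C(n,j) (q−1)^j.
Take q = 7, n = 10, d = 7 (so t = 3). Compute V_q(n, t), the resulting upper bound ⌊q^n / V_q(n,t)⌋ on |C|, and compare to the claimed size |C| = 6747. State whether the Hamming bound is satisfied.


V_q(n, t) = 27601, q^n = 282475249, Hamming bound = 10234, |C| = 6747 ≤ bound (satisfied).

Step 1: Compute V_q(n, t) = Σ_{j=0}^3 C(n, j) (q−1)^j.
  j = 0: C(10,0)·(6)^0 = 1·1 = 1.
  j = 1: C(10,1)·(6)^1 = 10·6 = 60.
  j = 2: C(10,2)·(6)^2 = 45·36 = 1620.
  j = 3: C(10,3)·(6)^3 = 120·216 = 25920.
  V_q(n, t) = 1 + 60 + 1620 + 25920 = 27601.
Step 2: q^n = 7^10 = 282475249.
Step 3: Hamming bound ⌊q^n / V_q(n,t)⌋ = ⌊282475249/27601⌋ = 10234.
Step 4: Compare |C| = 6747 to 10234: satisfied.
The claimed |C| lies below the Hamming bound.


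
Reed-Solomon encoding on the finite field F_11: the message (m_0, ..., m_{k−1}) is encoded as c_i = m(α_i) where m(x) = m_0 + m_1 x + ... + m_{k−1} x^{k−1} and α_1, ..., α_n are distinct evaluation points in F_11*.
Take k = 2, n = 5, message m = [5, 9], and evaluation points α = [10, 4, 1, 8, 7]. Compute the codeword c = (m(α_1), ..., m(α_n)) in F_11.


c = [7, 8, 3, 0, 2]

Message polynomial: m(x) = 5 + 9·x (mod 11).
For each evaluation point α_i, compute m(α_i) mod 11:
  α_1 = 10: Horner steps 9 → 7, so m(10) = 7.
  α_2 = 4: Horner steps 9 → 8, so m(4) = 8.
  α_3 = 1: Horner steps 9 → 3, so m(1) = 3.
  α_4 = 8: Horner steps 9 → 0, so m(8) = 0.
  α_5 = 7: Horner steps 9 → 2, so m(7) = 2.
Codeword c = [7, 8, 3, 0, 2] ∈ F_11^5.


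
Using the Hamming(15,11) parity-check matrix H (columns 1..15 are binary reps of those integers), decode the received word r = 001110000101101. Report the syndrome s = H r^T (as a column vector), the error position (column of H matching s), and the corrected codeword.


s = (0, 1, 1, 0)^T, error position = 6, corrected codeword c = 001111000101101

Compute s = H r^T mod 2 one row at a time:
  s_1 = 0 + 0 + 1 + 0 + 1 + 1 + 0 + 1 = 4 ≡ 0 (mod 2).
  s_2 = 1 + 1 + 0 + 0 + 1 + 1 + 0 + 1 = 5 ≡ 1 (mod 2).
  s_3 = 0 + 1 + 0 + 0 + 1 + 0 + 0 + 1 = 3 ≡ 1 (mod 2).
  s_4 = 0 + 1 + 1 + 0 + 0 + 0 + 1 + 1 = 4 ≡ 0 (mod 2).
s = (0, 1, 1, 0)^T — this equals column 6 of H (binary 0110), so error is at position 6.
Correct: flip bit 6 of r = 001110000101101 to get c = 001111000101101.


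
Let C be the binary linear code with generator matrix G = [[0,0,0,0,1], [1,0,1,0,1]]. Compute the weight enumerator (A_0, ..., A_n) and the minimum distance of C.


Weight distribution: A_0 = 1, A_1 = 1, A_2 = 1, A_3 = 1. Minimum distance d = 1.

Enumerate all 2^2 = 4 messages m ∈ F_2^2.
For each, compute codeword c = mG in F_2^5, then tally its weight.
  m = 00 → c = 00000, weight = 0.
  m = 10 → c = 00001, weight = 1.
  m = 01 → c = 10101, weight = 3.
  m = 11 → c = 10100, weight = 2.
Tally weights:
  weight 0: 1 codewords.
  weight 1: 1 codewords.
  weight 2: 1 codewords.
  weight 3: 1 codewords.
Minimum distance d = smallest w > 0 with A_w > 0 = 1.
Sanity: Σ A_w = 4 = 2^2 = 4 ✓.


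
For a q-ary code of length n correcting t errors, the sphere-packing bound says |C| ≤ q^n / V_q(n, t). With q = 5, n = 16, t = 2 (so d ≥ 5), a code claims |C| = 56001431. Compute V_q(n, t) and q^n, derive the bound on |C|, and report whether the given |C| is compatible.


V_q(n, t) = 1985, q^n = 152587890625, Hamming bound = 76870473, |C| = 56001431 ≤ bound (satisfied).

Step 1: Compute V_q(n, t) = Σ_{j=0}^2 C(n, j) (q−1)^j.
  j = 0: C(16,0)·(4)^0 = 1·1 = 1.
  j = 1: C(16,1)·(4)^1 = 16·4 = 64.
  j = 2: C(16,2)·(4)^2 = 120·16 = 1920.
  V_q(n, t) = 1 + 64 + 1920 = 1985.
Step 2: q^n = 5^16 = 152587890625.
Step 3: Hamming bound ⌊q^n / V_q(n,t)⌋ = ⌊152587890625/1985⌋ = 76870473.
Step 4: Compare |C| = 56001431 to 76870473: satisfied.
The claimed |C| lies below the Hamming bound.


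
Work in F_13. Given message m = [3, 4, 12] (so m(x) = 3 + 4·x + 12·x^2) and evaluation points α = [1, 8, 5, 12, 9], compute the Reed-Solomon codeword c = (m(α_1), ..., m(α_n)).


c = [6, 10, 11, 11, 10]

Message polynomial: m(x) = 3 + 4·x + 12·x^2 (mod 13).
For each evaluation point α_i, compute m(α_i) mod 13:
  α_1 = 1: Horner steps 12 → 3 → 6, so m(1) = 6.
  α_2 = 8: Horner steps 12 → 9 → 10, so m(8) = 10.
  α_3 = 5: Horner steps 12 → 12 → 11, so m(5) = 11.
  α_4 = 12: Horner steps 12 → 5 → 11, so m(12) = 11.
  α_5 = 9: Horner steps 12 → 8 → 10, so m(9) = 10.
Codeword c = [6, 10, 11, 11, 10] ∈ F_13^5.


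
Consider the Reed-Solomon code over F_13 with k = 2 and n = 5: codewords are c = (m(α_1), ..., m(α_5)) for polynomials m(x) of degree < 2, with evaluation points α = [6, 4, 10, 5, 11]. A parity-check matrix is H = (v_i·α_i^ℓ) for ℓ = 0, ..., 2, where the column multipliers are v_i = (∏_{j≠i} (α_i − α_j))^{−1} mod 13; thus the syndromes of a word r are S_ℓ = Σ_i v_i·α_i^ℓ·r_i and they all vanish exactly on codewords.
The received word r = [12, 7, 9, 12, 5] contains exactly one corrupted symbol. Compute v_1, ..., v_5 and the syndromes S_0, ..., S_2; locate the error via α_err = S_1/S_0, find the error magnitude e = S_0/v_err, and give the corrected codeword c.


S = (1, 5, 12), error at position 4, error magnitude e = 9, c = [12, 7, 9, 3, 5].

Step 1: column multipliers v_i = (∏_{j≠i}(α_i − α_j))^{−1} mod 13.
  i = 1 (α = 6): (6−4)(6−10)(6−5)(6−11) = 2·(−4)·1·(−5) = 40 ≡ 1, so v_1 = 1^{−1} = 1 (mod 13).
  i = 2 (α = 4): (4−6)(4−10)(4−5)(4−11) = (−2)·(−6)·(−1)·(−7) = 84 ≡ 6, so v_2 = 6^{−1} = 11 (mod 13).
  i = 3 (α = 10): (10−6)(10−4)(10−5)(10−11) = 4·6·5·(−1) = −120 ≡ 10, so v_3 = 10^{−1} = 4 (mod 13).
  i = 4 (α = 5): (5−6)(5−4)(5−10)(5−11) = (−1)·1·(−5)·(−6) = −30 ≡ 9, so v_4 = 9^{−1} = 3 (mod 13).
  i = 5 (α = 11): (11−6)(11−4)(11−10)(11−5) = 5·7·1·6 = 210 ≡ 2, so v_5 = 2^{−1} = 7 (mod 13).
  v = [1, 11, 4, 3, 7].
Step 2: syndromes of r = [12, 7, 9, 12, 5] (all sums mod 13).
  S_0 = Σ v_i r_i = 1·12 + 11·7 + 4·9 + 3·12 + 7·5 = 196 ≡ 1.
  S_1 = Σ v_i α_i r_i = 1·6·12 + 11·4·7 + 4·10·9 + 3·5·12 + 7·11·5 = 1305 ≡ 5.
  α_i^2 mod 13 = [10, 3, 9, 12, 4].
  S_2 = Σ v_i α_i^2 r_i = 1·10·12 + 11·3·7 + 4·9·9 + 3·12·12 + 7·4·5 = 1247 ≡ 12.
  S = (1, 5, 12) ≠ 0, so r is not a codeword (an error is present).
Step 3: locate the error. For a single error e at position i, S_ℓ = v_i·e·α_i^ℓ, so α_err = S_1/S_0.
  S_0^{−1} = 1^{−1} = 1 (mod 13), so α_err = 5·1 = 5 ≡ 5 = α_4. Error position i = 4.
  Consistency check: S_2/S_1 = 12·8 = 96 ≡ 5 = α_err ✓ (single-error assumption holds).
Step 4: error magnitude e = S_0/v_4 = S_0·∏_{j≠4}(α_4 − α_j) = 1·9 = 9 ≡ 9 (mod 13).
Step 5: correct position 4: c_4 = r_4 − e = 12 − 9 ≡ 3 (mod 13). Hence c = [12, 7, 9, 3, 5].
  Check: interpolating c through the α_i gives m(x) = 10 + 9·x (degree < 2) with m(α_i) = c_i for every i, so c is indeed a codeword.


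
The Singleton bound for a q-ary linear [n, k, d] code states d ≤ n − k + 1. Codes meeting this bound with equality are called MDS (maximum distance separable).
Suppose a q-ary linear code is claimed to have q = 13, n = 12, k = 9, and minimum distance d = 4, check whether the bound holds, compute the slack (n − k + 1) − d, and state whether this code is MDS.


Singleton RHS = n − k + 1 = 4, slack = 0, bound satisfied, MDS.

Singleton bound: d ≤ n − k + 1.
Here n = 12, k = 9, so n − k + 1 = 4.
Given d = 4, check d ≤ 4: YES.
Slack = (n − k + 1) − d = 0.
The code is MDS (slack = 0).
Description: the claimed parameters are [12, 9, 4]_13; such a code would be MDS (meets Singleton bound).


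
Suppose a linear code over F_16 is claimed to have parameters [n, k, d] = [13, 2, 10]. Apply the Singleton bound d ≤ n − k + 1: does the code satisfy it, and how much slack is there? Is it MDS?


Singleton RHS = n − k + 1 = 12, slack = 2, bound satisfied, not MDS.

Singleton bound: d ≤ n − k + 1.
Here n = 13, k = 2, so n − k + 1 = 12.
Given d = 10, check d ≤ 12: YES.
Slack = (n − k + 1) − d = 2.
The code is NOT MDS (slack = 2 > 0).
Description: the claimed parameters are [13, 2, 10]_16; such a code would be non-MDS.


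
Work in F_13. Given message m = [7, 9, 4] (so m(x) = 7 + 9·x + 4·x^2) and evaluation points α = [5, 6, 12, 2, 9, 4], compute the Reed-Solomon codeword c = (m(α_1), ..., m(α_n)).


c = [9, 10, 2, 2, 9, 3]

Message polynomial: m(x) = 7 + 9·x + 4·x^2 (mod 13).
For each evaluation point α_i, compute m(α_i) mod 13:
  α_1 = 5: Horner steps 4 → 3 → 9, so m(5) = 9.
  α_2 = 6: Horner steps 4 → 7 → 10, so m(6) = 10.
  α_3 = 12: Horner steps 4 → 5 → 2, so m(12) = 2.
  α_4 = 2: Horner steps 4 → 4 → 2, so m(2) = 2.
  α_5 = 9: Horner steps 4 → 6 → 9, so m(9) = 9.
  α_6 = 4: Horner steps 4 → 12 → 3, so m(4) = 3.
Codeword c = [9, 10, 2, 2, 9, 3] ∈ F_13^6.


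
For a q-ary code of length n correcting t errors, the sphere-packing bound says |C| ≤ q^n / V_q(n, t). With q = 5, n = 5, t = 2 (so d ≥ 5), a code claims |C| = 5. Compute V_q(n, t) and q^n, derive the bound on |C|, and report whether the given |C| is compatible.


V_q(n, t) = 181, q^n = 3125, Hamming bound = 17, |C| = 5 ≤ bound (satisfied).

Step 1: Compute V_q(n, t) = Σ_{j=0}^2 C(n, j) (q−1)^j.
  j = 0: C(5,0)·(4)^0 = 1·1 = 1.
  j = 1: C(5,1)·(4)^1 = 5·4 = 20.
  j = 2: C(5,2)·(4)^2 = 10·16 = 160.
  V_q(n, t) = 1 + 20 + 160 = 181.
Step 2: q^n = 5^5 = 3125.
Step 3: Hamming bound ⌊q^n / V_q(n,t)⌋ = ⌊3125/181⌋ = 17.
Step 4: Compare |C| = 5 to 17: satisfied.
The claimed |C| lies below the Hamming bound.


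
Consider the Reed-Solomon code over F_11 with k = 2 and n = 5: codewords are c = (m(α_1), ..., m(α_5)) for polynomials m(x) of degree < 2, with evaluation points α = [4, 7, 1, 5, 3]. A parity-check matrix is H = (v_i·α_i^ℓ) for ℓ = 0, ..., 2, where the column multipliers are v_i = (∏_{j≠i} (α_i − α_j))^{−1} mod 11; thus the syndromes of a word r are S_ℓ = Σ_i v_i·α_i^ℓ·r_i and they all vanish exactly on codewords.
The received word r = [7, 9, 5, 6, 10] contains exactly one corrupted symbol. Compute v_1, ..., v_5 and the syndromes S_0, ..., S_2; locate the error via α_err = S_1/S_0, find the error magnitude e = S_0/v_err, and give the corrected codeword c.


S = (4, 9, 1), error at position 4, error magnitude e = 2, c = [7, 9, 5, 4, 10].

Step 1: column multipliers v_i = (∏_{j≠i}(α_i − α_j))^{−1} mod 11.
  i = 1 (α = 4): (4−7)(4−1)(4−5)(4−3) = (−3)·3·(−1)·1 = 9 ≡ 9, so v_1 = 9^{−1} = 5 (mod 11).
  i = 2 (α = 7): (7−4)(7−1)(7−5)(7−3) = 3·6·2·4 = 144 ≡ 1, so v_2 = 1^{−1} = 1 (mod 11).
  i = 3 (α = 1): (1−4)(1−7)(1−5)(1−3) = (−3)·(−6)·(−4)·(−2) = 144 ≡ 1, so v_3 = 1^{−1} = 1 (mod 11).
  i = 4 (α = 5): (5−4)(5−7)(5−1)(5−3) = 1·(−2)·4·2 = −16 ≡ 6, so v_4 = 6^{−1} = 2 (mod 11).
  i = 5 (α = 3): (3−4)(3−7)(3−1)(3−5) = (−1)·(−4)·2·(−2) = −16 ≡ 6, so v_5 = 6^{−1} = 2 (mod 11).
  v = [5, 1, 1, 2, 2].
Step 2: syndromes of r = [7, 9, 5, 6, 10] (all sums mod 11).
  S_0 = Σ v_i r_i = 5·7 + 1·9 + 1·5 + 2·6 + 2·10 = 81 ≡ 4.
  S_1 = Σ v_i α_i r_i = 5·4·7 + 1·7·9 + 1·1·5 + 2·5·6 + 2·3·10 = 328 ≡ 9.
  α_i^2 mod 11 = [5, 5, 1, 3, 9].
  S_2 = Σ v_i α_i^2 r_i = 5·5·7 + 1·5·9 + 1·1·5 + 2·3·6 + 2·9·10 = 441 ≡ 1.
  S = (4, 9, 1) ≠ 0, so r is not a codeword (an error is present).
Step 3: locate the error. For a single error e at position i, S_ℓ = v_i·e·α_i^ℓ, so α_err = S_1/S_0.
  S_0^{−1} = 4^{−1} = 3 (mod 11), so α_err = 9·3 = 27 ≡ 5 = α_4. Error position i = 4.
  Consistency check: S_2/S_1 = 1·5 = 5 ≡ 5 = α_err ✓ (single-error assumption holds).
Step 4: error magnitude e = S_0/v_4 = S_0·∏_{j≠4}(α_4 − α_j) = 4·6 = 24 ≡ 2 (mod 11).
Step 5: correct position 4: c_4 = r_4 − e = 6 − 2 ≡ 4 (mod 11). Hence c = [7, 9, 5, 4, 10].
  Check: interpolating c through the α_i gives m(x) = 8 + 8·x (degree < 2) with m(α_i) = c_i for every i, so c is indeed a codeword.


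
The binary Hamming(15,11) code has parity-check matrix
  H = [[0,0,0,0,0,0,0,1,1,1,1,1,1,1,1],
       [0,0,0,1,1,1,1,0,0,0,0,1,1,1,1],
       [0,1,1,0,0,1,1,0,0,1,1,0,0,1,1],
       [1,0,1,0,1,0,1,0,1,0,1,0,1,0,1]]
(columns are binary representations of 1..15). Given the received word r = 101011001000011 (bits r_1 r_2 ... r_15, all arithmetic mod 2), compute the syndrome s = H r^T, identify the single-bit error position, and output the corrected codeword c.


s = (1, 0, 0, 1)^T, error position = 9, corrected codeword c = 101011000000011

Compute s = H r^T mod 2 one row at a time:
  s_1 = 0 + 1 + 0 + 0 + 0 + 0 + 1 + 1 = 3 ≡ 1 (mod 2).
  s_2 = 0 + 1 + 1 + 0 + 0 + 0 + 1 + 1 = 4 ≡ 0 (mod 2).
  s_3 = 0 + 1 + 1 + 0 + 0 + 0 + 1 + 1 = 4 ≡ 0 (mod 2).
  s_4 = 1 + 1 + 1 + 0 + 1 + 0 + 0 + 1 = 5 ≡ 1 (mod 2).
s = (1, 0, 0, 1)^T — this equals column 9 of H (binary 1001), so error is at position 9.
Correct: flip bit 9 of r = 101011001000011 to get c = 101011000000011.


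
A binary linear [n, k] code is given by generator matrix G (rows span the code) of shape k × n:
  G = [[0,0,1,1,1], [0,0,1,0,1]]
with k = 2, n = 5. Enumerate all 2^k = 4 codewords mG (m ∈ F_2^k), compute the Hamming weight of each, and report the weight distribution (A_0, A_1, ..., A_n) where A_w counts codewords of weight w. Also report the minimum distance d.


Weight distribution: A_0 = 1, A_1 = 1, A_2 = 1, A_3 = 1. Minimum distance d = 1.

Enumerate all 2^2 = 4 messages m ∈ F_2^2.
For each, compute codeword c = mG in F_2^5, then tally its weight.
  m = 00 → c = 00000, weight = 0.
  m = 10 → c = 00111, weight = 3.
  m = 01 → c = 00101, weight = 2.
  m = 11 → c = 00010, weight = 1.
Tally weights:
  weight 0: 1 codewords.
  weight 1: 1 codewords.
  weight 2: 1 codewords.
  weight 3: 1 codewords.
Minimum distance d = smallest w > 0 with A_w > 0 = 1.
Sanity: Σ A_w = 4 = 2^2 = 4 ✓.


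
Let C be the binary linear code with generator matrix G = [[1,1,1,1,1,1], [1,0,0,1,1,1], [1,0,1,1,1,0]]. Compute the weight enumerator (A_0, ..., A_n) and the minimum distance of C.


Weight distribution: A_0 = 1, A_2 = 3, A_4 = 3, A_6 = 1. Minimum distance d = 2.

Enumerate all 2^3 = 8 messages m ∈ F_2^3.
For each, compute codeword c = mG in F_2^6, then tally its weight.
  m = 000 → c = 000000, weight = 0.
  m = 100 → c = 111111, weight = 6.
  m = 010 → c = 100111, weight = 4.
  m = 110 → c = 011000, weight = 2.
  m = 001 → c = 101110, weight = 4.
  m = 101 → c = 010001, weight = 2.
  m = 011 → c = 001001, weight = 2.
  m = 111 → c = 110110, weight = 4.
Tally weights:
  weight 0: 1 codewords.
  weight 2: 3 codewords.
  weight 4: 3 codewords.
  weight 6: 1 codewords.
Minimum distance d = smallest w > 0 with A_w > 0 = 2.
Sanity: Σ A_w = 8 = 2^3 = 8 ✓.


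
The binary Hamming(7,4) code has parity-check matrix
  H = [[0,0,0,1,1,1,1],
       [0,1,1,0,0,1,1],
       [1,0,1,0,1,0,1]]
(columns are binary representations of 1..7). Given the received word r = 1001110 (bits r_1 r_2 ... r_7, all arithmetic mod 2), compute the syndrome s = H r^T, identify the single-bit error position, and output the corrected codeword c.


s = (1, 1, 0)^T, error position = 6, corrected codeword c = 1001100

Compute s = H r^T mod 2 one row at a time:
  s_1 = 1 + 1 + 1 + 0 = 3 ≡ 1 (mod 2).
  s_2 = 0 + 0 + 1 + 0 = 1 ≡ 1 (mod 2).
  s_3 = 1 + 0 + 1 + 0 = 2 ≡ 0 (mod 2).
s = (1, 1, 0)^T — this equals column 6 of H (binary 110), so error is at position 6.
Correct: flip bit 6 of r = 1001110 to get c = 1001100.


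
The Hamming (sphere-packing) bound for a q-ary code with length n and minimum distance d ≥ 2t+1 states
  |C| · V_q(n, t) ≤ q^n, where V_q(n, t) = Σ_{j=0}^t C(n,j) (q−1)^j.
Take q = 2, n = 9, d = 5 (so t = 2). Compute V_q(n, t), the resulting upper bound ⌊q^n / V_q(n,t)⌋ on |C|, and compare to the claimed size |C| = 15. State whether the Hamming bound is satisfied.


V_q(n, t) = 46, q^n = 512, Hamming bound = 11, |C| = 15 > bound (violated).

Step 1: Compute V_q(n, t) = Σ_{j=0}^2 C(n, j) (q−1)^j.
  j = 0: C(9,0)·(1)^0 = 1·1 = 1.
  j = 1: C(9,1)·(1)^1 = 9·1 = 9.
  j = 2: C(9,2)·(1)^2 = 36·1 = 36.
  V_q(n, t) = 1 + 9 + 36 = 46.
Step 2: q^n = 2^9 = 512.
Step 3: Hamming bound ⌊q^n / V_q(n,t)⌋ = ⌊512/46⌋ = 11.
Step 4: Compare |C| = 15 to 11: violated.
The claimed |C| lies above the Hamming bound, so no 2-ary code of length 9 with d ≥ 5 can have 15 codewords.


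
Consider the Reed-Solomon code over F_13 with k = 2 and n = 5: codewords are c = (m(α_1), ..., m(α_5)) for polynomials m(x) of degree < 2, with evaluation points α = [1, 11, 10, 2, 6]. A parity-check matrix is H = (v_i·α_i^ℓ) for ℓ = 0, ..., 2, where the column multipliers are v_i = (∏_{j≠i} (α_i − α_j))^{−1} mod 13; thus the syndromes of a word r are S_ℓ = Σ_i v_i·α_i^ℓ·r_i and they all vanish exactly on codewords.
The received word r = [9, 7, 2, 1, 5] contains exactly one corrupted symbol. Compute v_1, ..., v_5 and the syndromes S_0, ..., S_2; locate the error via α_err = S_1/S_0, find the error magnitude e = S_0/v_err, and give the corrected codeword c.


S = (1, 6, 10), error at position 5, error magnitude e = 10, c = [9, 7, 2, 1, 8].

Step 1: column multipliers v_i = (∏_{j≠i}(α_i − α_j))^{−1} mod 13.
  i = 1 (α = 1): (1−11)(1−10)(1−2)(1−6) = (−10)·(−9)·(−1)·(−5) = 450 ≡ 8, so v_1 = 8^{−1} = 5 (mod 13).
  i = 2 (α = 11): (11−1)(11−10)(11−2)(11−6) = 10·1·9·5 = 450 ≡ 8, so v_2 = 8^{−1} = 5 (mod 13).
  i = 3 (α = 10): (10−1)(10−11)(10−2)(10−6) = 9·(−1)·8·4 = −288 ≡ 11, so v_3 = 11^{−1} = 6 (mod 13).
  i = 4 (α = 2): (2−1)(2−11)(2−10)(2−6) = 1·(−9)·(−8)·(−4) = −288 ≡ 11, so v_4 = 11^{−1} = 6 (mod 13).
  i = 5 (α = 6): (6−1)(6−11)(6−10)(6−2) = 5·(−5)·(−4)·4 = 400 ≡ 10, so v_5 = 10^{−1} = 4 (mod 13).
  v = [5, 5, 6, 6, 4].
Step 2: syndromes of r = [9, 7, 2, 1, 5] (all sums mod 13).
  S_0 = Σ v_i r_i = 5·9 + 5·7 + 6·2 + 6·1 + 4·5 = 118 ≡ 1.
  S_1 = Σ v_i α_i r_i = 5·1·9 + 5·11·7 + 6·10·2 + 6·2·1 + 4·6·5 = 682 ≡ 6.
  α_i^2 mod 13 = [1, 4, 9, 4, 10].
  S_2 = Σ v_i α_i^2 r_i = 5·1·9 + 5·4·7 + 6·9·2 + 6·4·1 + 4·10·5 = 517 ≡ 10.
  S = (1, 6, 10) ≠ 0, so r is not a codeword (an error is present).
Step 3: locate the error. For a single error e at position i, S_ℓ = v_i·e·α_i^ℓ, so α_err = S_1/S_0.
  S_0^{−1} = 1^{−1} = 1 (mod 13), so α_err = 6·1 = 6 ≡ 6 = α_5. Error position i = 5.
  Consistency check: S_2/S_1 = 10·11 = 110 ≡ 6 = α_err ✓ (single-error assumption holds).
Step 4: error magnitude e = S_0/v_5 = S_0·∏_{j≠5}(α_5 − α_j) = 1·10 = 10 ≡ 10 (mod 13).
Step 5: correct position 5: c_5 = r_5 − e = 5 − 10 ≡ 8 (mod 13). Hence c = [9, 7, 2, 1, 8].
  Check: interpolating c through the α_i gives m(x) = 4 + 5·x (degree < 2) with m(α_i) = c_i for every i, so c is indeed a codeword.


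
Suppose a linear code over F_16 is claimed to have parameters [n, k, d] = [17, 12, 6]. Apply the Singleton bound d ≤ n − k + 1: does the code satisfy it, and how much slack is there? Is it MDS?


Singleton RHS = n − k + 1 = 6, slack = 0, bound satisfied, MDS.

Singleton bound: d ≤ n − k + 1.
Here n = 17, k = 12, so n − k + 1 = 6.
Given d = 6, check d ≤ 6: YES.
Slack = (n − k + 1) − d = 0.
The code is MDS (slack = 0).
Description: the claimed parameters are [17, 12, 6]_16; such a code would be MDS (meets Singleton bound).


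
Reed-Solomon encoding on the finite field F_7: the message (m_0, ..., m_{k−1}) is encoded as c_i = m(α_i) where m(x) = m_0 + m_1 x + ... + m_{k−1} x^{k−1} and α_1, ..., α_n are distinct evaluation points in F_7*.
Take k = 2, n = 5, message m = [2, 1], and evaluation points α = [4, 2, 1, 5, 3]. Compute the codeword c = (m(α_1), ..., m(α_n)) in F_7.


c = [6, 4, 3, 0, 5]

Message polynomial: m(x) = 2 + 1·x (mod 7).
For each evaluation point α_i, compute m(α_i) mod 7:
  α_1 = 4: Horner steps 1 → 6, so m(4) = 6.
  α_2 = 2: Horner steps 1 → 4, so m(2) = 4.
  α_3 = 1: Horner steps 1 → 3, so m(1) = 3.
  α_4 = 5: Horner steps 1 → 0, so m(5) = 0.
  α_5 = 3: Horner steps 1 → 5, so m(3) = 5.
Codeword c = [6, 4, 3, 0, 5] ∈ F_7^5.


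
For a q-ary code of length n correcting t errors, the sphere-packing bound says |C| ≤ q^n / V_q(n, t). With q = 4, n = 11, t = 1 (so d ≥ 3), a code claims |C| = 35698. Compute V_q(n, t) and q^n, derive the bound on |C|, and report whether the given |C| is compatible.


V_q(n, t) = 34, q^n = 4194304, Hamming bound = 123361, |C| = 35698 ≤ bound (satisfied).

Step 1: Compute V_q(n, t) = Σ_{j=0}^1 C(n, j) (q−1)^j.
  j = 0: C(11,0)·(3)^0 = 1·1 = 1.
  j = 1: C(11,1)·(3)^1 = 11·3 = 33.
  V_q(n, t) = 1 + 33 = 34.
Step 2: q^n = 4^11 = 4194304.
Step 3: Hamming bound ⌊q^n / V_q(n,t)⌋ = ⌊4194304/34⌋ = 123361.
Step 4: Compare |C| = 35698 to 123361: satisfied.
The claimed |C| lies below the Hamming bound.


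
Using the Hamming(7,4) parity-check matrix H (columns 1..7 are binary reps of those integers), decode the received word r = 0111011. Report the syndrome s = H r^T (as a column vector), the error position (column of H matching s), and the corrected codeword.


s = (1, 0, 0)^T, error position = 4, corrected codeword c = 0110011

Compute s = H r^T mod 2 one row at a time:
  s_1 = 1 + 0 + 1 + 1 = 3 ≡ 1 (mod 2).
  s_2 = 1 + 1 + 1 + 1 = 4 ≡ 0 (mod 2).
  s_3 = 0 + 1 + 0 + 1 = 2 ≡ 0 (mod 2).
s = (1, 0, 0)^T — this equals column 4 of H (binary 100), so error is at position 4.
Correct: flip bit 4 of r = 0111011 to get c = 0110011.


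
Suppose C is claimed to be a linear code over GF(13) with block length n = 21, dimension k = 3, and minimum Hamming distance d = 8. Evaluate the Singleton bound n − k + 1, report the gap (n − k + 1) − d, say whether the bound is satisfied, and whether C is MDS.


Singleton RHS = n − k + 1 = 19, slack = 11, bound satisfied, not MDS.

Singleton bound: d ≤ n − k + 1.
Here n = 21, k = 3, so n − k + 1 = 19.
Given d = 8, check d ≤ 19: YES.
Slack = (n − k + 1) − d = 11.
The code is NOT MDS (slack = 11 > 0).
Description: the claimed parameters are [21, 3, 8]_13; such a code would be non-MDS.


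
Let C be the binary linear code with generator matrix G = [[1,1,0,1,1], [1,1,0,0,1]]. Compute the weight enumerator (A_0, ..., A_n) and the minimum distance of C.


Weight distribution: A_0 = 1, A_1 = 1, A_3 = 1, A_4 = 1. Minimum distance d = 1.

Enumerate all 2^2 = 4 messages m ∈ F_2^2.
For each, compute codeword c = mG in F_2^5, then tally its weight.
  m = 00 → c = 00000, weight = 0.
  m = 10 → c = 11011, weight = 4.
  m = 01 → c = 11001, weight = 3.
  m = 11 → c = 00010, weight = 1.
Tally weights:
  weight 0: 1 codewords.
  weight 1: 1 codewords.
  weight 3: 1 codewords.
  weight 4: 1 codewords.
Minimum distance d = smallest w > 0 with A_w > 0 = 1.
Sanity: Σ A_w = 4 = 2^2 = 4 ✓.


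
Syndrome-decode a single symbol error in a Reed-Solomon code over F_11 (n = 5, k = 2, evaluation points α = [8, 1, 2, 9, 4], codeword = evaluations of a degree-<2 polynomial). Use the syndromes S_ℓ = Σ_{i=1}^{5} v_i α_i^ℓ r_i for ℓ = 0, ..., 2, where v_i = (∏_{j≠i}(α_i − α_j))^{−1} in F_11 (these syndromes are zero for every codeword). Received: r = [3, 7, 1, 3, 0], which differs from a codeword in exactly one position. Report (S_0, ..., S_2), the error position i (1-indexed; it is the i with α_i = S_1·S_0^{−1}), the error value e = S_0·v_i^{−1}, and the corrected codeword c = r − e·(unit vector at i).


S = (2, 5, 7), error at position 1, error magnitude e = 5, c = [9, 7, 1, 3, 0].

Step 1: column multipliers v_i = (∏_{j≠i}(α_i − α_j))^{−1} mod 11.
  i = 1 (α = 8): (8−1)(8−2)(8−9)(8−4) = 7·6·(−1)·4 = −168 ≡ 8, so v_1 = 8^{−1} = 7 (mod 11).
  i = 2 (α = 1): (1−8)(1−2)(1−9)(1−4) = (−7)·(−1)·(−8)·(−3) = 168 ≡ 3, so v_2 = 3^{−1} = 4 (mod 11).
  i = 3 (α = 2): (2−8)(2−1)(2−9)(2−4) = (−6)·1·(−7)·(−2) = −84 ≡ 4, so v_3 = 4^{−1} = 3 (mod 11).
  i = 4 (α = 9): (9−8)(9−1)(9−2)(9−4) = 1·8·7·5 = 280 ≡ 5, so v_4 = 5^{−1} = 9 (mod 11).
  i = 5 (α = 4): (4−8)(4−1)(4−2)(4−9) = (−4)·3·2·(−5) = 120 ≡ 10, so v_5 = 10^{−1} = 10 (mod 11).
  v = [7, 4, 3, 9, 10].
Step 2: syndromes of r = [3, 7, 1, 3, 0] (all sums mod 11).
  S_0 = Σ v_i r_i = 7·3 + 4·7 + 3·1 + 9·3 + 10·0 = 79 ≡ 2.
  S_1 = Σ v_i α_i r_i = 7·8·3 + 4·1·7 + 3·2·1 + 9·9·3 + 10·4·0 = 445 ≡ 5.
  α_i^2 mod 11 = [9, 1, 4, 4, 5].
  S_2 = Σ v_i α_i^2 r_i = 7·9·3 + 4·1·7 + 3·4·1 + 9·4·3 + 10·5·0 = 337 ≡ 7.
  S = (2, 5, 7) ≠ 0, so r is not a codeword (an error is present).
Step 3: locate the error. For a single error e at position i, S_ℓ = v_i·e·α_i^ℓ, so α_err = S_1/S_0.
  S_0^{−1} = 2^{−1} = 6 (mod 11), so α_err = 5·6 = 30 ≡ 8 = α_1. Error position i = 1.
  Consistency check: S_2/S_1 = 7·9 = 63 ≡ 8 = α_err ✓ (single-error assumption holds).
Step 4: error magnitude e = S_0/v_1 = S_0·∏_{j≠1}(α_1 − α_j) = 2·8 = 16 ≡ 5 (mod 11).
Step 5: correct position 1: c_1 = r_1 − e = 3 − 5 ≡ 9 (mod 11). Hence c = [9, 7, 1, 3, 0].
  Check: interpolating c through the α_i gives m(x) = 2 + 5·x (degree < 2) with m(α_i) = c_i for every i, so c is indeed a codeword.


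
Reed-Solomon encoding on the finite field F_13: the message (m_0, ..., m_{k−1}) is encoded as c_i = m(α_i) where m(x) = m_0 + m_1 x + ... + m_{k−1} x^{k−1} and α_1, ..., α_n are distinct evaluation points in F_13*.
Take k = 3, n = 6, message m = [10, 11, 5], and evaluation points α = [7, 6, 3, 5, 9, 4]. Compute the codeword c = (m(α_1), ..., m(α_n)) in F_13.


c = [7, 9, 10, 8, 7, 4]

Message polynomial: m(x) = 10 + 11·x + 5·x^2 (mod 13).
For each evaluation point α_i, compute m(α_i) mod 13:
  α_1 = 7: Horner steps 5 → 7 → 7, so m(7) = 7.
  α_2 = 6: Horner steps 5 → 2 → 9, so m(6) = 9.
  α_3 = 3: Horner steps 5 → 0 → 10, so m(3) = 10.
  α_4 = 5: Horner steps 5 → 10 → 8, so m(5) = 8.
  α_5 = 9: Horner steps 5 → 4 → 7, so m(9) = 7.
  α_6 = 4: Horner steps 5 → 5 → 4, so m(4) = 4.
Codeword c = [7, 9, 10, 8, 7, 4] ∈ F_13^6.


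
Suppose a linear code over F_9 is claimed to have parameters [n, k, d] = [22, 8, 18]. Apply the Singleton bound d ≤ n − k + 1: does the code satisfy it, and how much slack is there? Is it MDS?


Singleton RHS = n − k + 1 = 15, slack = -3, bound violated (no such code; not MDS).

Singleton bound: d ≤ n − k + 1.
Here n = 22, k = 8, so n − k + 1 = 15.
Given d = 18, check d ≤ 15: NO.
Slack = (n − k + 1) − d = -3.
The slack is negative: d = 18 exceeds n − k + 1 = 15 by 3, so the Singleton bound is violated and no linear [22, 8, 18]_9 code can exist. In particular it is not MDS (MDS requires d = n − k + 1 exactly).
Description: the claimed parameters are [22, 8, 18]_9; such a code would be impossible (violates the Singleton bound).


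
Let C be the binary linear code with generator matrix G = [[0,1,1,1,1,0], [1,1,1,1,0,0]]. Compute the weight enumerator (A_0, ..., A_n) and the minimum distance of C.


Weight distribution: A_0 = 1, A_2 = 1, A_4 = 2. Minimum distance d = 2.

Enumerate all 2^2 = 4 messages m ∈ F_2^2.
For each, compute codeword c = mG in F_2^6, then tally its weight.
  m = 00 → c = 000000, weight = 0.
  m = 10 → c = 011110, weight = 4.
  m = 01 → c = 111100, weight = 4.
  m = 11 → c = 100010, weight = 2.
Tally weights:
  weight 0: 1 codewords.
  weight 2: 1 codewords.
  weight 4: 2 codewords.
Minimum distance d = smallest w > 0 with A_w > 0 = 2.
Sanity: Σ A_w = 4 = 2^2 = 4 ✓.
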